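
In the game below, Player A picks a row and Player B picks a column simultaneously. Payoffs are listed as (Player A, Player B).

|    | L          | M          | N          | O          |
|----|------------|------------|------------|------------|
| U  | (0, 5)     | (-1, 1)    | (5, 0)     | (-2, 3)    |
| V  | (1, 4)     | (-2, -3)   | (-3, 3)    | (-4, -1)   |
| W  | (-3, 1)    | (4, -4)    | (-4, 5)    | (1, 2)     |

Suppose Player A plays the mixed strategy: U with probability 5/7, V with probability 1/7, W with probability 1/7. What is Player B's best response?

Player B's best reply maximizes expected payoff against the mix.
L: (5/7)·5 + (1/7)·4 + (1/7)·1 = 30/7
M: (5/7)·1 + (1/7)·(-3) + (1/7)·(-4) = -2/7
N: (5/7)·0 + (1/7)·3 + (1/7)·5 = 8/7
O: (5/7)·3 + (1/7)·(-1) + (1/7)·2 = 16/7
Highest expected payoff is 30/7, from L.

L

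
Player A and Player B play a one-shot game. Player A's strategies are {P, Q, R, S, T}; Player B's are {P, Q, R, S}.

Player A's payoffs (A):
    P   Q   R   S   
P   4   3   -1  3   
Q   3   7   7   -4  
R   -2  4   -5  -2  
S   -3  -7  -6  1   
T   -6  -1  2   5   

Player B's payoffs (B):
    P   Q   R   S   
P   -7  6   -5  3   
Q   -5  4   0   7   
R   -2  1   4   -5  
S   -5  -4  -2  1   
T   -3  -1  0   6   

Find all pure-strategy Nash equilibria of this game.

Find each player's best response to every opponent strategy; NE are the intersections.
Player A's best responses — vs P: P (payoff 4); vs Q: Q (payoff 7); vs R: Q (payoff 7); vs S: T (payoff 5).
Player B's best responses — vs P: Q (payoff 6); vs Q: S (payoff 7); vs R: R (payoff 4); vs S: S (payoff 1); vs T: S (payoff 6).
The only mutual best response is (T, S); neither player gains by switching there.

(T, S)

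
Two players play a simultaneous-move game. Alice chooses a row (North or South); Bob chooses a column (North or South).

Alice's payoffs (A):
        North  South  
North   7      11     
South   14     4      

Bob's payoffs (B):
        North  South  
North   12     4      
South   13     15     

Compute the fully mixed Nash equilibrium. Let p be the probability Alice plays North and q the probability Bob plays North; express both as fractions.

In a mixed NE each player is indifferent between their pure strategies, so the opponent's mix sets the indifference.
Bob indifferent between North and South: p·12 + (1−p)·13 = p·4 + (1−p)·15 ⟹ 13 + (-1)p = 15 + (-11)p ⟹ p = 1/5.
Alice indifferent between North and South: q·7 + (1−q)·11 = q·14 + (1−q)·4 ⟹ 11 + (-4)q = 4 + 10q ⟹ q = 1/2.

p = 1/5, q = 1/2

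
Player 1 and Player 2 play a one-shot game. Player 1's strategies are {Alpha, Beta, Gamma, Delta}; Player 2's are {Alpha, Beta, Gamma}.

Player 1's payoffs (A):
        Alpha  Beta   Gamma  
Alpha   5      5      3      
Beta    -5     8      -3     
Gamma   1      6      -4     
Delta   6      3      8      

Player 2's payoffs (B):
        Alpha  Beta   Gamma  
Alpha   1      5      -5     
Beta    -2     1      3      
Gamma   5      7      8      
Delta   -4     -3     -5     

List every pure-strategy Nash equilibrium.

A profile is a Nash equilibrium when each player is best-responding to the other.
Player 1's best responses — vs Alpha: Delta (payoff 6); vs Beta: Beta (payoff 8); vs Gamma: Delta (payoff 8).
Player 2's best responses — vs Alpha: Beta (payoff 5); vs Beta: Gamma (payoff 3); vs Gamma: Gamma (payoff 8); vs Delta: Beta (payoff -3).
No cell has both players best-responding. For instance, Player 1's best reply to Alpha is Delta, but against Delta Player 2 prefers Beta over Alpha.

No pure-strategy Nash equilibrium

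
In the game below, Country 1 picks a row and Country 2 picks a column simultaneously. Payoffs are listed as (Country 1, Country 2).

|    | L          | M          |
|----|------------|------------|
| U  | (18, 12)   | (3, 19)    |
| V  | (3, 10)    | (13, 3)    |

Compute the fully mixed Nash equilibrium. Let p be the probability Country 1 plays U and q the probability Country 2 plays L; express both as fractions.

p = 1/2, q = 2/5

In a mixed NE each player is indifferent between their pure strategies, so the opponent's mix sets the indifference.
Country 2 indifferent between L and M: p·12 + (1−p)·10 = p·19 + (1−p)·3 ⟹ 10 + 2p = 3 + 16p ⟹ p = 1/2.
Country 1 indifferent between U and V: q·18 + (1−q)·3 = q·3 + (1−q)·13 ⟹ 3 + 15q = 13 + (-10)q ⟹ q = 2/5.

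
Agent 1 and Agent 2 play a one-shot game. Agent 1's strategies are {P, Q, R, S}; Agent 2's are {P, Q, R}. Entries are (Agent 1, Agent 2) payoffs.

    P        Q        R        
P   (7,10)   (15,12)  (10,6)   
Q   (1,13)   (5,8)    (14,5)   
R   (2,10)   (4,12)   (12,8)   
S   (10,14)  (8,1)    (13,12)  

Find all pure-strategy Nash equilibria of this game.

Find each player's best response to every opponent strategy; NE are the intersections.
Agent 1's best responses — vs P: S (payoff 10); vs Q: P (payoff 15); vs R: Q (payoff 14).
Agent 2's best responses — vs P: Q (payoff 12); vs Q: P (payoff 13); vs R: Q (payoff 12); vs S: P (payoff 14).
Mutual best responses occur at (P, Q) and (S, P); at each, neither player gains by switching.

(P, Q) and (S, P)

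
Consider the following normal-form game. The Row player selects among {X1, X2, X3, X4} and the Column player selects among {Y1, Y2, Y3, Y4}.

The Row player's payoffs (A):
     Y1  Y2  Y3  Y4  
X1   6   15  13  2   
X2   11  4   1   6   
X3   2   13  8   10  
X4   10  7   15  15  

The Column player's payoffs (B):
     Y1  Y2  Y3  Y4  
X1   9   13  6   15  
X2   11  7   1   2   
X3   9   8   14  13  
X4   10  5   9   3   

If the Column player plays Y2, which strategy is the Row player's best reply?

X1

With the Column player fixed at Y2, the Row player's payoffs are: X1 → 15, X2 → 4, X3 → 13, X4 → 7.
The maximum is 15, achieved by X1.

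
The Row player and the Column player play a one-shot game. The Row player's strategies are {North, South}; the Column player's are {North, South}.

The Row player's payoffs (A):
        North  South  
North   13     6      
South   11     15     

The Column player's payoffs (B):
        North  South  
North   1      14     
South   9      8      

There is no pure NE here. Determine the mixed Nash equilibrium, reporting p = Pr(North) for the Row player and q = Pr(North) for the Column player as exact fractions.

p = 1/14, q = 9/11

Each player's mixing probability is pinned down by making the *other* player indifferent.
The Column player indifferent between North and South: p·1 + (1−p)·9 = p·14 + (1−p)·8 ⟹ 9 + (-8)p = 8 + 6p ⟹ p = 1/14.
The Row player indifferent between North and South: q·13 + (1−q)·6 = q·11 + (1−q)·15 ⟹ 6 + 7q = 15 + (-4)q ⟹ q = 9/11.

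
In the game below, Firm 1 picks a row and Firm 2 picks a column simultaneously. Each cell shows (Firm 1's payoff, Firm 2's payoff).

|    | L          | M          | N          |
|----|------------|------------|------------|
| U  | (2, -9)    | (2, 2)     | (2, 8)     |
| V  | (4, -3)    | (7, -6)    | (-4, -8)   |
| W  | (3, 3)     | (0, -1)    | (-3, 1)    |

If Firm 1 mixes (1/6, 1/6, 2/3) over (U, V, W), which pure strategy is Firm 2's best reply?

N

Firm 2's best reply maximizes expected payoff against the mix.
L: (1/6)·(-9) + (1/6)·(-3) + (2/3)·3 = 0
M: (1/6)·2 + (1/6)·(-6) + (2/3)·(-1) = -4/3
N: (1/6)·8 + (1/6)·(-8) + (2/3)·1 = 2/3
Highest expected payoff is 2/3, from N.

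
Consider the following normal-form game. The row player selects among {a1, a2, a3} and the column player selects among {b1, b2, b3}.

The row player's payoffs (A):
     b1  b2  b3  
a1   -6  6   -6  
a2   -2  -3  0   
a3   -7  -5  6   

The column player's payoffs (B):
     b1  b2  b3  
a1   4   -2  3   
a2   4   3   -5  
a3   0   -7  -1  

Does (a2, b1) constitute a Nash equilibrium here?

Yes

Holding the column player at b1: the row player gets -2 from a2, versus -6 from a1, -7 from a3. No profitable deviation for the row player.
Holding the row player at a2: the column player gets 4 from b1, versus 3 from b2, -5 from b3. No profitable deviation for the column player either.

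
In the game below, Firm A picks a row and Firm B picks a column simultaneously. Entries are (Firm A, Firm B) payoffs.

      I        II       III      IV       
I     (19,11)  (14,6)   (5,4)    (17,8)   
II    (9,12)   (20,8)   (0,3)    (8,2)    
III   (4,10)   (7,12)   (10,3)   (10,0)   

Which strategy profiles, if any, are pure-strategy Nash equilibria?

A profile is a Nash equilibrium when each player is best-responding to the other.
Firm A's best responses — vs I: I (payoff 19); vs II: II (payoff 20); vs III: III (payoff 10); vs IV: I (payoff 17).
Firm B's best responses — vs I: I (payoff 11); vs II: I (payoff 12); vs III: II (payoff 12).
The only mutual best response is (I, I); neither player gains by switching there.

(I, I)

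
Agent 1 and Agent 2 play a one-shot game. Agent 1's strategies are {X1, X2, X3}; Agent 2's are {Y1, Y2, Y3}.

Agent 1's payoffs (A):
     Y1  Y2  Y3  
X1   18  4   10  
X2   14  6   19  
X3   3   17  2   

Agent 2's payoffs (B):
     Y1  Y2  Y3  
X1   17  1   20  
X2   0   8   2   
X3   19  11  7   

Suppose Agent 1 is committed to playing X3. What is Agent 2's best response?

Y1

With Agent 1 fixed at X3, Agent 2's payoffs are: Y1 → 19, Y2 → 11, Y3 → 7.
The maximum is 19, achieved by Y1.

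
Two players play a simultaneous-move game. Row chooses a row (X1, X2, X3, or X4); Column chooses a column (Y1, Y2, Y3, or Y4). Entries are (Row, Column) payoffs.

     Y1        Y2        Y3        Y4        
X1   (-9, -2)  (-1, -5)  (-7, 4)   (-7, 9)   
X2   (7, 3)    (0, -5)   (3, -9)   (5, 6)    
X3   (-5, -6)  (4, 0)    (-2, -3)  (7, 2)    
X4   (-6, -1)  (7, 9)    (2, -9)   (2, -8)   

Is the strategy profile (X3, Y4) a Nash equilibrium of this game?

Holding Column at Y4: Row gets 7 from X3, versus -7 from X1, 5 from X2, 2 from X4. No profitable deviation for Row.
Holding Row at X3: Column gets 2 from Y4, versus -6 from Y1, 0 from Y2, -3 from Y3. No profitable deviation for Column either.

Yes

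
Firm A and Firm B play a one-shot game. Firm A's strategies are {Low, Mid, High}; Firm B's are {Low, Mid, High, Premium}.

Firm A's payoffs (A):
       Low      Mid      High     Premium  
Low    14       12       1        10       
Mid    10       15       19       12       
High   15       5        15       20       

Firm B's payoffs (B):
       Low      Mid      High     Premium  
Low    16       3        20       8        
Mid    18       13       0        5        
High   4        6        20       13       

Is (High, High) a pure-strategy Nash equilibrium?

No

Holding Firm B at High: Firm A gets 15 from High but could get 19 by switching to Mid. Firm A has a profitable deviation.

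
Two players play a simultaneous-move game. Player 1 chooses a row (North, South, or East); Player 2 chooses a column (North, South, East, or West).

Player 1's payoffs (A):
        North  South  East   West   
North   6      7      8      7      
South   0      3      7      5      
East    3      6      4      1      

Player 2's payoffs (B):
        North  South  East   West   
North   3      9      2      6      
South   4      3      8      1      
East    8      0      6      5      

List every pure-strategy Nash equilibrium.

(North, South)

Check mutual best responses: a cell is a NE iff neither player can gain by unilaterally deviating.
Player 1's best responses — vs North: North (payoff 6); vs South: North (payoff 7); vs East: North (payoff 8); vs West: North (payoff 7).
Player 2's best responses — vs North: South (payoff 9); vs South: East (payoff 8); vs East: North (payoff 8).
The only mutual best response is (North, South); neither player gains by switching there.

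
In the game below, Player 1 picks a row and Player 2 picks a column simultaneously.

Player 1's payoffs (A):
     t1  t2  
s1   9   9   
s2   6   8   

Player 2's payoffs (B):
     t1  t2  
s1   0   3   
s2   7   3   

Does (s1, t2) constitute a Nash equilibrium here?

Yes

Holding Player 2 at t2: Player 1 gets 9 from s1, versus 8 from s2. No profitable deviation for Player 1.
Holding Player 1 at s1: Player 2 gets 3 from t2, versus 0 from t1. No profitable deviation for Player 2 either.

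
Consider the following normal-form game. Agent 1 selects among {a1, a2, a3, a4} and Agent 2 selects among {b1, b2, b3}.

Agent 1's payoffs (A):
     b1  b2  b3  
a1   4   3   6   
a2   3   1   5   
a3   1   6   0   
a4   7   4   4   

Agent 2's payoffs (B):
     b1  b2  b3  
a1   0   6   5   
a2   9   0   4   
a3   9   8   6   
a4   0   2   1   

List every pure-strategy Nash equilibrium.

There is no pure-strategy Nash equilibrium

Find each player's best response to every opponent strategy; NE are the intersections.
Agent 1's best responses — vs b1: a4 (payoff 7); vs b2: a3 (payoff 6); vs b3: a1 (payoff 6).
Agent 2's best responses — vs a1: b2 (payoff 6); vs a2: b1 (payoff 9); vs a3: b1 (payoff 9); vs a4: b2 (payoff 2).
No cell has both players best-responding. For instance, Agent 1's best reply to b2 is a3, but against a3 Agent 2 prefers b1 over b2.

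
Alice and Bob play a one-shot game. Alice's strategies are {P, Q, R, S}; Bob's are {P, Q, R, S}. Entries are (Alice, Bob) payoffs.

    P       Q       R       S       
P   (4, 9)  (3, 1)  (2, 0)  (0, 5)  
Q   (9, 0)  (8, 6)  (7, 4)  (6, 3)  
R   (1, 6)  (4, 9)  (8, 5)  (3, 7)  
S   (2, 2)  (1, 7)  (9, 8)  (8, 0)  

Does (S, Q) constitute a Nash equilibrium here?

Holding Bob at Q: Alice gets 1 from S but could get 8 by switching to Q. Alice has a profitable deviation.

No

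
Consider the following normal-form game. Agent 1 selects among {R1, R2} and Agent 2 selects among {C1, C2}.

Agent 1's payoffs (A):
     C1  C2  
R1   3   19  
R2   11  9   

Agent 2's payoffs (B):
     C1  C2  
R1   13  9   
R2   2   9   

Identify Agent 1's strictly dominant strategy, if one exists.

Check whether one of Agent 1's strategies beats all alternatives regardless of what the opponent does.
R1 is not dominant: against C1, R2 gives 11 > 3.
R2 is not dominant: against C2, R1 gives 19 > 9.
No single strategy is best against every opponent action.

No strictly dominant strategy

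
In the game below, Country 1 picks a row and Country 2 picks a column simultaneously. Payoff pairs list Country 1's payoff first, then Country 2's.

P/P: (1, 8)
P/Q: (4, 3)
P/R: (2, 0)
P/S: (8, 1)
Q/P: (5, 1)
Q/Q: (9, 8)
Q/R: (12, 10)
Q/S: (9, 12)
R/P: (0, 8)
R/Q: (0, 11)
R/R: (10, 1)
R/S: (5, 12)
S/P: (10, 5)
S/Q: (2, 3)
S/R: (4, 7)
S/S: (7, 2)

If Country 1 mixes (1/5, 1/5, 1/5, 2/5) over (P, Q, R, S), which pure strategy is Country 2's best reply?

Compute Country 2's expected payoff from each pure strategy against the given mix.
P: (1/5)·8 + (1/5)·1 + (1/5)·8 + (2/5)·5 = 27/5
Q: (1/5)·3 + (1/5)·8 + (1/5)·11 + (2/5)·3 = 28/5
R: (1/5)·0 + (1/5)·10 + (1/5)·1 + (2/5)·7 = 5
S: (1/5)·1 + (1/5)·12 + (1/5)·12 + (2/5)·2 = 29/5
Highest expected payoff is 29/5, from S.

S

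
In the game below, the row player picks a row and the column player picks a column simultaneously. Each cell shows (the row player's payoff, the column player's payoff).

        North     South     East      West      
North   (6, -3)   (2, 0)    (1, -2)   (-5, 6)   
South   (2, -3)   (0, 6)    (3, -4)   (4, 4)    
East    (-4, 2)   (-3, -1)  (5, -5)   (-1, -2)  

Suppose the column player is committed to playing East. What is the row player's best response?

East

With the column player fixed at East, the row player's payoffs are: North → 1, South → 3, East → 5.
The maximum is 5, achieved by East.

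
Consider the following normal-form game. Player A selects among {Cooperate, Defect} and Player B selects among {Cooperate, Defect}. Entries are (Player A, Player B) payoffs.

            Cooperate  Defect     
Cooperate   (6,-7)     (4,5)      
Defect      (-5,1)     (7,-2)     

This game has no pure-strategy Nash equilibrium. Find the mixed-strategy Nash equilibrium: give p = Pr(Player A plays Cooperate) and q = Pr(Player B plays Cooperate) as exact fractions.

p = 1/5, q = 3/14

Each player's mixing probability is pinned down by making the *other* player indifferent.
Player B indifferent between Cooperate and Defect: p·(-7) + (1−p)·1 = p·5 + (1−p)·(-2) ⟹ 1 + (-8)p = (-2) + 7p ⟹ p = 1/5.
Player A indifferent between Cooperate and Defect: q·6 + (1−q)·4 = q·(-5) + (1−q)·7 ⟹ 4 + 2q = 7 + (-12)q ⟹ q = 3/14.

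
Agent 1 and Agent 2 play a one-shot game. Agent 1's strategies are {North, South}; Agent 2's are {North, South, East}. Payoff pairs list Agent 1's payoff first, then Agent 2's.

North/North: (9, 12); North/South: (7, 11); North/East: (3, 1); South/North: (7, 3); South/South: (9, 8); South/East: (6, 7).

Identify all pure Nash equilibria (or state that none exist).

(North, North) and (South, South)

Check mutual best responses: a cell is a NE iff neither player can gain by unilaterally deviating.
Agent 1's best responses — vs North: North (payoff 9); vs South: South (payoff 9); vs East: South (payoff 6).
Agent 2's best responses — vs North: North (payoff 12); vs South: South (payoff 8).
Mutual best responses occur at (North, North) and (South, South); at each, neither player gains by switching.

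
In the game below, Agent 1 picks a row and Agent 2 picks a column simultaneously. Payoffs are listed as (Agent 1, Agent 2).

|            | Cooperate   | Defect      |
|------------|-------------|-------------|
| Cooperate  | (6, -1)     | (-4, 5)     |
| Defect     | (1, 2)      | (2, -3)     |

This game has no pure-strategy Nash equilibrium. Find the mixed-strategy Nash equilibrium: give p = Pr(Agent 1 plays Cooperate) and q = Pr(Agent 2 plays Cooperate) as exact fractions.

Each player's mixing probability is pinned down by making the *other* player indifferent.
Agent 2 indifferent between Cooperate and Defect: p·(-1) + (1−p)·2 = p·5 + (1−p)·(-3) ⟹ 2 + (-3)p = (-3) + 8p ⟹ p = 5/11.
Agent 1 indifferent between Cooperate and Defect: q·6 + (1−q)·(-4) = q·1 + (1−q)·2 ⟹ (-4) + 10q = 2 + (-1)q ⟹ q = 6/11.

p = 5/11, q = 6/11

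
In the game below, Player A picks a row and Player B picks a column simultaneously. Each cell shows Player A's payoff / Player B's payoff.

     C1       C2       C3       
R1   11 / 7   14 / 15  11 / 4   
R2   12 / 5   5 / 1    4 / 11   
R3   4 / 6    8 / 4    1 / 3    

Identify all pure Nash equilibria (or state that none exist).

Check mutual best responses: a cell is a NE iff neither player can gain by unilaterally deviating.
Player A's best responses — vs C1: R2 (payoff 12); vs C2: R1 (payoff 14); vs C3: R1 (payoff 11).
Player B's best responses — vs R1: C2 (payoff 15); vs R2: C3 (payoff 11); vs R3: C1 (payoff 6).
The only mutual best response is (R1, C2); neither player gains by switching there.

(R1, C2)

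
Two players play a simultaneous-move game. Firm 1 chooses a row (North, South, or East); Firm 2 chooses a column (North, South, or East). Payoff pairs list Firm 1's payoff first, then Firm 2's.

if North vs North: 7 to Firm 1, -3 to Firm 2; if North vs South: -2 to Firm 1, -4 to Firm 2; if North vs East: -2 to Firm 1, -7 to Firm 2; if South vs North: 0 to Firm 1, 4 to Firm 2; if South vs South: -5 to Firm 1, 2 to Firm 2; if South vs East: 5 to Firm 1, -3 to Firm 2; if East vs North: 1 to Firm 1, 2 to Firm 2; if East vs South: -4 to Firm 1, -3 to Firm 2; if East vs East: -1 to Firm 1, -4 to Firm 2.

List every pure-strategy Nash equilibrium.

Check mutual best responses: a cell is a NE iff neither player can gain by unilaterally deviating.
Firm 1's best responses — vs North: North (payoff 7); vs South: North (payoff -2); vs East: South (payoff 5).
Firm 2's best responses — vs North: North (payoff -3); vs South: North (payoff 4); vs East: North (payoff 2).
The only mutual best response is (North, North); neither player gains by switching there.

(North, North)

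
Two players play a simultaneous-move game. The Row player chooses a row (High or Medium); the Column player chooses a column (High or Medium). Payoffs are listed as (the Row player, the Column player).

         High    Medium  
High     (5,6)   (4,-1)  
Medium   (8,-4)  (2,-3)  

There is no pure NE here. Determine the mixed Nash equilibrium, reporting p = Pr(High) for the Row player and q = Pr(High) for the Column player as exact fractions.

In a mixed NE each player is indifferent between their pure strategies, so the opponent's mix sets the indifference.
The Column player indifferent between High and Medium: p·6 + (1−p)·(-4) = p·(-1) + (1−p)·(-3) ⟹ (-4) + 10p = (-3) + 2p ⟹ p = 1/8.
The Row player indifferent between High and Medium: q·5 + (1−q)·4 = q·8 + (1−q)·2 ⟹ 4 + 1q = 2 + 6q ⟹ q = 2/5.

p = 1/8, q = 2/5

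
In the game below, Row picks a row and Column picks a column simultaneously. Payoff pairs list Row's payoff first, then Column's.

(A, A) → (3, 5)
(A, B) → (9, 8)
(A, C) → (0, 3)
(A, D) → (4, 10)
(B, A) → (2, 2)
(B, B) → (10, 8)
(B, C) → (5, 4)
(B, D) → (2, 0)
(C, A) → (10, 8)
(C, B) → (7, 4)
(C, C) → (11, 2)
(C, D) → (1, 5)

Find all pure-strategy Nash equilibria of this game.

Check mutual best responses: a cell is a NE iff neither player can gain by unilaterally deviating.
Row's best responses — vs A: C (payoff 10); vs B: B (payoff 10); vs C: C (payoff 11); vs D: A (payoff 4).
Column's best responses — vs A: D (payoff 10); vs B: B (payoff 8); vs C: A (payoff 8).
Mutual best responses occur at (A, D), (B, B), and (C, A); at each, neither player gains by switching.

(A, D), (B, B), and (C, A)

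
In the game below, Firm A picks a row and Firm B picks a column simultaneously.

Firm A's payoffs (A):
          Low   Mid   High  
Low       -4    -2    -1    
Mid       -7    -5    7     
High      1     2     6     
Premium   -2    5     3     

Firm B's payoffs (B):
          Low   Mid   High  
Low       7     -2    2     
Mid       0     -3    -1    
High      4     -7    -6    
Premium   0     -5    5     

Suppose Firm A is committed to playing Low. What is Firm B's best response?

With Firm A fixed at Low, Firm B's payoffs are: Low → 7, Mid → -2, High → 2.
The maximum is 7, achieved by Low.

Low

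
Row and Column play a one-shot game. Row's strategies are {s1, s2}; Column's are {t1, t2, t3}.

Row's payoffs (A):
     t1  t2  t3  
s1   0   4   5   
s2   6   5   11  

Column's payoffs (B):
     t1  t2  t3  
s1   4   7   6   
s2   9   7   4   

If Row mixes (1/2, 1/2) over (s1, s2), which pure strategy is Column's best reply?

t2

Compute Column's expected payoff from each pure strategy against the given mix.
t1: (1/2)·4 + (1/2)·9 = 13/2
t2: (1/2)·7 + (1/2)·7 = 7
t3: (1/2)·6 + (1/2)·4 = 5
Highest expected payoff is 7, from t2.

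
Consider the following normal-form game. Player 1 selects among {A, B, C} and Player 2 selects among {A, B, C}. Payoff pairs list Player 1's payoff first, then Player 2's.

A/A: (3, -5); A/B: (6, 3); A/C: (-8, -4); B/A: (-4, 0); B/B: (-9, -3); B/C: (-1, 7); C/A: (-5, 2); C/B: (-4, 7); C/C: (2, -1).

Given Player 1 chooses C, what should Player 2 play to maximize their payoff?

B

With Player 1 fixed at C, Player 2's payoffs are: A → 2, B → 7, C → -1.
The maximum is 7, achieved by B.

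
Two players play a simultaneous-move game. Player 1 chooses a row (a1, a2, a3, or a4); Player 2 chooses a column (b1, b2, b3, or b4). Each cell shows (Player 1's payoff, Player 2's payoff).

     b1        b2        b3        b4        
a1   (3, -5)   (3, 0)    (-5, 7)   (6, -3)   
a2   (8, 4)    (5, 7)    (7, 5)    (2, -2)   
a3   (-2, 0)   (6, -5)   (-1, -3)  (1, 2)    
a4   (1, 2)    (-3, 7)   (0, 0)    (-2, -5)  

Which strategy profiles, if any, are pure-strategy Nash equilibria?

Find each player's best response to every opponent strategy; NE are the intersections.
Player 1's best responses — vs b1: a2 (payoff 8); vs b2: a3 (payoff 6); vs b3: a2 (payoff 7); vs b4: a1 (payoff 6).
Player 2's best responses — vs a1: b3 (payoff 7); vs a2: b2 (payoff 7); vs a3: b4 (payoff 2); vs a4: b2 (payoff 7).
No cell has both players best-responding. For instance, Player 1's best reply to b1 is a2, but against a2 Player 2 prefers b2 over b1.

There is no pure-strategy Nash equilibrium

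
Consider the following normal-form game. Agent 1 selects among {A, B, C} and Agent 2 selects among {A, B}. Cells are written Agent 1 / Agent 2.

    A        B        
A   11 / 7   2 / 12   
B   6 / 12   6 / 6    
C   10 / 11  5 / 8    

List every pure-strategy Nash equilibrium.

Check mutual best responses: a cell is a NE iff neither player can gain by unilaterally deviating.
Agent 1's best responses — vs A: A (payoff 11); vs B: B (payoff 6).
Agent 2's best responses — vs A: B (payoff 12); vs B: A (payoff 12); vs C: A (payoff 11).
No cell has both players best-responding. For instance, Agent 1's best reply to B is B, but against B Agent 2 prefers A over B.

None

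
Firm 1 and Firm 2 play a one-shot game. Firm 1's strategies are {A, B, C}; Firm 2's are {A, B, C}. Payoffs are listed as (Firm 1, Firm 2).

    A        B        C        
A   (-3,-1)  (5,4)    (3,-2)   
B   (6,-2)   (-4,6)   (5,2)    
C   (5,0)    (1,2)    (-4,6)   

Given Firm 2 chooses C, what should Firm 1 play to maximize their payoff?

B

With Firm 2 fixed at C, Firm 1's payoffs are: A → 3, B → 5, C → -4.
The maximum is 5, achieved by B.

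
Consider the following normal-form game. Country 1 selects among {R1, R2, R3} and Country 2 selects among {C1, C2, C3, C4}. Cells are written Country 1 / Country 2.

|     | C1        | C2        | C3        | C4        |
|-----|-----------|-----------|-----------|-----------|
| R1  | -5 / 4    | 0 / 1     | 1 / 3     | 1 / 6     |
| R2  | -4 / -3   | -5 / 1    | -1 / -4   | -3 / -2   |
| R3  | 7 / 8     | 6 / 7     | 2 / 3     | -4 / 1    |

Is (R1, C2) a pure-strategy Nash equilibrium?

Holding Country 2 at C2: Country 1 gets 0 from R1 but could get 6 by switching to R3. Country 1 has a profitable deviation.

No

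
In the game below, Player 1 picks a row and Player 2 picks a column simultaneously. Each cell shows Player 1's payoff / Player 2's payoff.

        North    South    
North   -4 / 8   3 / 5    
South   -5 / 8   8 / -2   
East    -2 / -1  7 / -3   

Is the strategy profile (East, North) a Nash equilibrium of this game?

Yes

Holding Player 2 at North: Player 1 gets -2 from East, versus -4 from North, -5 from South. No profitable deviation for Player 1.
Holding Player 1 at East: Player 2 gets -1 from North, versus -3 from South. No profitable deviation for Player 2 either.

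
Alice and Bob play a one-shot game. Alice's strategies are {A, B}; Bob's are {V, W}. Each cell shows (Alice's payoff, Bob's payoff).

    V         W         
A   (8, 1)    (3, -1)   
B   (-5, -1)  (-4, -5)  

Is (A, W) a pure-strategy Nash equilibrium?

No

Holding Bob at W: Alice gets 3 from A, versus -4 from B. No profitable deviation for Alice.
Holding Alice at A: Bob gets -1 from W but could get 1 by switching to V. Bob has a profitable deviation.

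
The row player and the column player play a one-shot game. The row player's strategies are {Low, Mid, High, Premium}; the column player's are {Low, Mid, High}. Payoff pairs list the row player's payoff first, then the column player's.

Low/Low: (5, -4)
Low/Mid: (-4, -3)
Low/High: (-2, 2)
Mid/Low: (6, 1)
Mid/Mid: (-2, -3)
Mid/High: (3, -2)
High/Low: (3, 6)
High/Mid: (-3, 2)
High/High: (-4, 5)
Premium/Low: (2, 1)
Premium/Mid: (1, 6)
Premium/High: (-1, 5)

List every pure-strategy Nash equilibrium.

Check mutual best responses: a cell is a NE iff neither player can gain by unilaterally deviating.
The row player's best responses — vs Low: Mid (payoff 6); vs Mid: Premium (payoff 1); vs High: Mid (payoff 3).
The column player's best responses — vs Low: High (payoff 2); vs Mid: Low (payoff 1); vs High: Low (payoff 6); vs Premium: Mid (payoff 6).
Mutual best responses occur at (Mid, Low) and (Premium, Mid); at each, neither player gains by switching.

(Mid, Low) and (Premium, Mid)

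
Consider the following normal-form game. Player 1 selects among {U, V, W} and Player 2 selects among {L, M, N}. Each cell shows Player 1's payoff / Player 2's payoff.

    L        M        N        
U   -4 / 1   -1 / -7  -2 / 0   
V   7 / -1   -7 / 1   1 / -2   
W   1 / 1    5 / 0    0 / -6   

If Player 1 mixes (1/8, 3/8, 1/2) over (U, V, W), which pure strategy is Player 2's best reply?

L

Player 2's best reply maximizes expected payoff against the mix.
L: (1/8)·1 + (3/8)·(-1) + (1/2)·1 = 1/4
M: (1/8)·(-7) + (3/8)·1 + (1/2)·0 = -1/2
N: (1/8)·0 + (3/8)·(-2) + (1/2)·(-6) = -15/4
Highest expected payoff is 1/4, from L.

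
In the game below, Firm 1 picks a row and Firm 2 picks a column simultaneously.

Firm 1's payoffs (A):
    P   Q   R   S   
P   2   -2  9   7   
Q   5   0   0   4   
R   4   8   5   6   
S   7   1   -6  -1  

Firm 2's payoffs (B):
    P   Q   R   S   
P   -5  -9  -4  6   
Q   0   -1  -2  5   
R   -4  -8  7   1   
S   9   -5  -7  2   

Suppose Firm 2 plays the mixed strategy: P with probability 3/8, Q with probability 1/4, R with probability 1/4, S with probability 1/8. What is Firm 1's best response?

R

Firm 1's best reply maximizes expected payoff against the mix.
P: (3/8)·2 + (1/4)·(-2) + (1/4)·9 + (1/8)·7 = 27/8
Q: (3/8)·5 + (1/4)·0 + (1/4)·0 + (1/8)·4 = 19/8
R: (3/8)·4 + (1/4)·8 + (1/4)·5 + (1/8)·6 = 11/2
S: (3/8)·7 + (1/4)·1 + (1/4)·(-6) + (1/8)·(-1) = 5/4
Highest expected payoff is 11/2, from R.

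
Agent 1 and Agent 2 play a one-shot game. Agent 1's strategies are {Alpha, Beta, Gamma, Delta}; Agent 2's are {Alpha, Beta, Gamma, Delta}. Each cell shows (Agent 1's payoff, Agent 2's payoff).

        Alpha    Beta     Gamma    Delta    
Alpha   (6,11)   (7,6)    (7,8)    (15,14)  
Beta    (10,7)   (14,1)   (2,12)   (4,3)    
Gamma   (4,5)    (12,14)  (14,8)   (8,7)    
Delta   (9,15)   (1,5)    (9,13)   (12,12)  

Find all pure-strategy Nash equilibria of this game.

(Alpha, Delta)

A profile is a Nash equilibrium when each player is best-responding to the other.
Agent 1's best responses — vs Alpha: Beta (payoff 10); vs Beta: Beta (payoff 14); vs Gamma: Gamma (payoff 14); vs Delta: Alpha (payoff 15).
Agent 2's best responses — vs Alpha: Delta (payoff 14); vs Beta: Gamma (payoff 12); vs Gamma: Beta (payoff 14); vs Delta: Alpha (payoff 15).
The only mutual best response is (Alpha, Delta); neither player gains by switching there.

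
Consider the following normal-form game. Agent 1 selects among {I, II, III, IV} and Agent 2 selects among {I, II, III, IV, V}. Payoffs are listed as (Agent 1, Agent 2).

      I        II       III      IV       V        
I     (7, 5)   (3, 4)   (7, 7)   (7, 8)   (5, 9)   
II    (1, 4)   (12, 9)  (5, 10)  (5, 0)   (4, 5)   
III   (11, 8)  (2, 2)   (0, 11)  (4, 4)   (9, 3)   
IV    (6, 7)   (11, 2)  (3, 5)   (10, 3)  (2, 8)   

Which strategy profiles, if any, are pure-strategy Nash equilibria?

Find each player's best response to every opponent strategy; NE are the intersections.
Agent 1's best responses — vs I: III (payoff 11); vs II: II (payoff 12); vs III: I (payoff 7); vs IV: IV (payoff 10); vs V: III (payoff 9).
Agent 2's best responses — vs I: V (payoff 9); vs II: III (payoff 10); vs III: III (payoff 11); vs IV: V (payoff 8).
No cell has both players best-responding. For instance, Agent 1's best reply to III is I, but against I Agent 2 prefers V over III.

None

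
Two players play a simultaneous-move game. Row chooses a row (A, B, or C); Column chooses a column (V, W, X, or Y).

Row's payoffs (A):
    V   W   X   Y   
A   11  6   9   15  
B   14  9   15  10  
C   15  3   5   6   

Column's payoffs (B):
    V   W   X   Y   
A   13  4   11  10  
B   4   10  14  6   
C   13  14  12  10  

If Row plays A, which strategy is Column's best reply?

With Row fixed at A, Column's payoffs are: V → 13, W → 4, X → 11, Y → 10.
The maximum is 13, achieved by V.

V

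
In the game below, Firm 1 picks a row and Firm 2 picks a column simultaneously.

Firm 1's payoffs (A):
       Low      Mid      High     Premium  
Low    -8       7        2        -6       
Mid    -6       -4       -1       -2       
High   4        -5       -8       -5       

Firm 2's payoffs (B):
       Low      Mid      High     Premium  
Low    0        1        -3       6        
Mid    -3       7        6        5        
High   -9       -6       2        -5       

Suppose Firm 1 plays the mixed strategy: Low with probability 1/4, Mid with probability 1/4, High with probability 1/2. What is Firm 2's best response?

Firm 2's best reply maximizes expected payoff against the mix.
Low: (1/4)·0 + (1/4)·(-3) + (1/2)·(-9) = -21/4
Mid: (1/4)·1 + (1/4)·7 + (1/2)·(-6) = -1
High: (1/4)·(-3) + (1/4)·6 + (1/2)·2 = 7/4
Premium: (1/4)·6 + (1/4)·5 + (1/2)·(-5) = 1/4
Highest expected payoff is 7/4, from High.

High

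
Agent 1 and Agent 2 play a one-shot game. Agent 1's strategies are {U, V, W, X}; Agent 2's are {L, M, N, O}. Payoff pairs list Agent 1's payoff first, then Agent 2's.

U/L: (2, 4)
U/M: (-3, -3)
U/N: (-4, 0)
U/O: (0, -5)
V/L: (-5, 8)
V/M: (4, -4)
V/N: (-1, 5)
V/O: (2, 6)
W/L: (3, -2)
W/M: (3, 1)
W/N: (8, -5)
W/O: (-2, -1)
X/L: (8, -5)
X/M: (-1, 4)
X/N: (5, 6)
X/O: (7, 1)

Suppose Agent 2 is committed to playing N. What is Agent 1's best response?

W

With Agent 2 fixed at N, Agent 1's payoffs are: U → -4, V → -1, W → 8, X → 5.
The maximum is 8, achieved by W.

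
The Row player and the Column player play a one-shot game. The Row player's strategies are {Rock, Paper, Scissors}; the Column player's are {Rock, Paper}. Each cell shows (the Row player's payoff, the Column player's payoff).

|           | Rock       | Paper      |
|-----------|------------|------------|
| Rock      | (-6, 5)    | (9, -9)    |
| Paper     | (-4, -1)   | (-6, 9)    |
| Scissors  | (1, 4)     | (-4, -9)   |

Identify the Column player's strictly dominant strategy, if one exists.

None

Check whether one of the Column player's strategies beats all alternatives regardless of what the opponent does.
Rock is not dominant: against Paper, Paper gives 9 > -1.
Paper is not dominant: against Rock, Rock gives 5 > -9.
No single strategy is best against every opponent action.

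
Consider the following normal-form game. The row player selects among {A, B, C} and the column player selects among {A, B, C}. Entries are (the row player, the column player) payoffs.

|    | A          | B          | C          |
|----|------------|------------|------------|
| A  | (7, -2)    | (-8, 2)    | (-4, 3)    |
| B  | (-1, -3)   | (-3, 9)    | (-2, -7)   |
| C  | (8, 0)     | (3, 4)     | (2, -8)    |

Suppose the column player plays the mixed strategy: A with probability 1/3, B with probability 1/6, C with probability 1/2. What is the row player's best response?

The row player's best reply maximizes expected payoff against the mix.
A: (1/3)·7 + (1/6)·(-8) + (1/2)·(-4) = -1
B: (1/3)·(-1) + (1/6)·(-3) + (1/2)·(-2) = -11/6
C: (1/3)·8 + (1/6)·3 + (1/2)·2 = 25/6
Highest expected payoff is 25/6, from C.

C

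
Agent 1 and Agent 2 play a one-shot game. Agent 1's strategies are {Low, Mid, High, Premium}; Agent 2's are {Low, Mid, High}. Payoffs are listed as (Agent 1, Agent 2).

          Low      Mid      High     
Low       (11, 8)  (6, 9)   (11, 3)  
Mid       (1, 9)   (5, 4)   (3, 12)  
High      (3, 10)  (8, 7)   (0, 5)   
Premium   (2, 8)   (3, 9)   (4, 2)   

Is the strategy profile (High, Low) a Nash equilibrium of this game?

Holding Agent 2 at Low: Agent 1 gets 3 from High but could get 11 by switching to Low. Agent 1 has a profitable deviation.

No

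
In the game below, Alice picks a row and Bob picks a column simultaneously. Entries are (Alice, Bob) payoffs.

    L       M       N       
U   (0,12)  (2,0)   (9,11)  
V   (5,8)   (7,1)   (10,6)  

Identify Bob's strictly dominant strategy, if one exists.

A strategy is strictly dominant if it gives Bob a strictly higher payoff than every other strategy, against every choice by the opponent.
L strictly dominates: vs U: 12 > each of {0, 11}; vs V: 8 > each of {1, 6}.

L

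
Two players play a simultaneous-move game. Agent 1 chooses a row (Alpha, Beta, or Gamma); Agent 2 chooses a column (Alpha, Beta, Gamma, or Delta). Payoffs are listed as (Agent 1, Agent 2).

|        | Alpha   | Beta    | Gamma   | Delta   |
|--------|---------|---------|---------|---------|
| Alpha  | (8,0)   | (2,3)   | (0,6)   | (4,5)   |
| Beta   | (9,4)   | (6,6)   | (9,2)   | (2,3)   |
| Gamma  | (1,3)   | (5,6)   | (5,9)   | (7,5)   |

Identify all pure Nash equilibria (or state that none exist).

(Beta, Beta)

Find each player's best response to every opponent strategy; NE are the intersections.
Agent 1's best responses — vs Alpha: Beta (payoff 9); vs Beta: Beta (payoff 6); vs Gamma: Beta (payoff 9); vs Delta: Gamma (payoff 7).
Agent 2's best responses — vs Alpha: Gamma (payoff 6); vs Beta: Beta (payoff 6); vs Gamma: Gamma (payoff 9).
The only mutual best response is (Beta, Beta); neither player gains by switching there.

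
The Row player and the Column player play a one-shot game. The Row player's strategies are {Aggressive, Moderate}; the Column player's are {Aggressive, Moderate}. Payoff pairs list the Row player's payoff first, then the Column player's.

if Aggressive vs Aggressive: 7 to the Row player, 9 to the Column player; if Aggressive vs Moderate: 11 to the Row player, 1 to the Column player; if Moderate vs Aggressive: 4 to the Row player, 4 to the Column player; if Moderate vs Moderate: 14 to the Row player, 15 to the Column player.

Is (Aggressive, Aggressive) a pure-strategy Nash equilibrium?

Holding the Column player at Aggressive: the Row player gets 7 from Aggressive, versus 4 from Moderate. No profitable deviation for the Row player.
Holding the Row player at Aggressive: the Column player gets 9 from Aggressive, versus 1 from Moderate. No profitable deviation for the Column player either.

Yes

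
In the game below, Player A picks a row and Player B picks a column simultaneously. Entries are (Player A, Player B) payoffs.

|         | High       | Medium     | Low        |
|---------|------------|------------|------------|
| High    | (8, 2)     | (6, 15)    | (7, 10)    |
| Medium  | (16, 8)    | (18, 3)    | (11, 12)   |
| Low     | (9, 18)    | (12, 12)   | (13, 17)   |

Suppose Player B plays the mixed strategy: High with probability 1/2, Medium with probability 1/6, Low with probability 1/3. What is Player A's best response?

Compute Player A's expected payoff from each pure strategy against the given mix.
High: (1/2)·8 + (1/6)·6 + (1/3)·7 = 22/3
Medium: (1/2)·16 + (1/6)·18 + (1/3)·11 = 44/3
Low: (1/2)·9 + (1/6)·12 + (1/3)·13 = 65/6
Highest expected payoff is 44/3, from Medium.

Medium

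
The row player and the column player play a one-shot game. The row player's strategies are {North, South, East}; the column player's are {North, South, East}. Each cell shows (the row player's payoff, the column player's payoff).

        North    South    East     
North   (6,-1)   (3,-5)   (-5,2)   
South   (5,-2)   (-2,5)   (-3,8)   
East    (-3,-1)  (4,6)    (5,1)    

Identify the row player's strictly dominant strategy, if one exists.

A strategy is strictly dominant if it gives the row player a strictly higher payoff than every other strategy, against every choice by the opponent.
North is not dominant: against South, East gives 4 > 3.
South is not dominant: against North, North gives 6 > 5.
East is not dominant: against North, North gives 6 > -3.
No single strategy is best against every opponent action.

None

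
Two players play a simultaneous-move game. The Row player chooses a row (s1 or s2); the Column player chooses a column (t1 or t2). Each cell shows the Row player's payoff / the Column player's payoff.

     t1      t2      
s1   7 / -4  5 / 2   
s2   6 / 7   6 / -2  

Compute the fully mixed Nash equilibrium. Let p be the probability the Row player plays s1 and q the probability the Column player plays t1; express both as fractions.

p = 3/5, q = 1/2

In a mixed NE each player is indifferent between their pure strategies, so the opponent's mix sets the indifference.
The Column player indifferent between t1 and t2: p·(-4) + (1−p)·7 = p·2 + (1−p)·(-2) ⟹ 7 + (-11)p = (-2) + 4p ⟹ p = 3/5.
The Row player indifferent between s1 and s2: q·7 + (1−q)·5 = q·6 + (1−q)·6 ⟹ 5 + 2q = 6 + 0q ⟹ q = 1/2.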